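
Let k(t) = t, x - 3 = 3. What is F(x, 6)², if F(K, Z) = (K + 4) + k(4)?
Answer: 196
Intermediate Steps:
x = 6 (x = 3 + 3 = 6)
F(K, Z) = 8 + K (F(K, Z) = (K + 4) + 4 = (4 + K) + 4 = 8 + K)
F(x, 6)² = (8 + 6)² = 14² = 196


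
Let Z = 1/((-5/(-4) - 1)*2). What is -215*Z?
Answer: -430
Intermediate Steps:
Z = 2 (Z = 1/((-5*(-¼) - 1)*2) = 1/((5/4 - 1)*2) = 1/((¼)*2) = 1/(½) = 2)
-215*Z = -215*2 = -430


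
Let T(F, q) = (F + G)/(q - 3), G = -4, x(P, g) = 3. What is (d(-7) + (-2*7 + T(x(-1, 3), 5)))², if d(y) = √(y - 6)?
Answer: 789/4 - 29*I*√13 ≈ 197.25 - 104.56*I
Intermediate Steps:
d(y) = √(-6 + y)
T(F, q) = (-4 + F)/(-3 + q) (T(F, q) = (F - 4)/(q - 3) = (-4 + F)/(-3 + q))
(d(-7) + (-2*7 + T(x(-1, 3), 5)))² = (√(-6 - 7) + (-2*7 + (-4 + 3)/(-3 + 5)))² = (√(-13) + (-14 - 1/2))² = (I*√13 + (-14 + (½)*(-1)))² = (I*√13 + (-14 - ½))² = (I*√13 - 29/2)² = (-29/2 + I*√13)²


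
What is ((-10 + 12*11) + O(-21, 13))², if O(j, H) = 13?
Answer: 18225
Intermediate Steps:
((-10 + 12*11) + O(-21, 13))² = ((-10 + 12*11) + 13)² = ((-10 + 132) + 13)² = (122 + 13)² = 135² = 18225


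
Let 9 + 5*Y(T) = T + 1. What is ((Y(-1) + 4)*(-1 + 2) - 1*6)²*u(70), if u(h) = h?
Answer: 5054/5 ≈ 1010.8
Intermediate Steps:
Y(T) = -8/5 + T/5 (Y(T) = -9/5 + (T + 1)/5 = -9/5 + (1 + T)/5 = -9/5 + (⅕ + T/5) = -8/5 + T/5)
((Y(-1) + 4)*(-1 + 2) - 1*6)²*u(70) = (((-8/5 + (⅕)*(-1)) + 4)*(-1 + 2) - 1*6)²*70 = (((-8/5 - ⅕) + 4)*1 - 6)²*70 = ((-9/5 + 4)*1 - 6)²*70 = ((11/5)*1 - 6)²*70 = (11/5 - 6)²*70 = (-19/5)²*70 = (361/25)*70 = 5054/5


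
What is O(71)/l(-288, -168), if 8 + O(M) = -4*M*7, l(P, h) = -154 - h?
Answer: -998/7 ≈ -142.57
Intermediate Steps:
O(M) = -8 - 28*M (O(M) = -8 - 4*M*7 = -8 - 28*M)
O(71)/l(-288, -168) = (-8 - 28*71)/(-154 - 1*(-168)) = (-8 - 1988)/(-154 + 168) = -1996/14 = -1996*1/14 = -998/7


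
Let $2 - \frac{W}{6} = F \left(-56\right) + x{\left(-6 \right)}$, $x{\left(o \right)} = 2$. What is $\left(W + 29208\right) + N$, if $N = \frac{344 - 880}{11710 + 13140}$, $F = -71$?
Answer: $\frac{66498332}{12425} \approx 5352.0$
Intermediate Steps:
$N = - \frac{268}{12425}$ ($N = - \frac{536}{24850} = \left(-536\right) \frac{1}{24850} = - \frac{268}{12425} \approx -0.021569$)
$W = -23856$ ($W = 12 - 6 \left(\left(-71\right) \left(-56\right) + 2\right) = 12 - 6 \left(3976 + 2\right) = 12 - 23868 = -23856$)
$\left(W + 29208\right) + N = \left(-23856 + 29208\right) - \frac{268}{12425} = 5352 - \frac{268}{12425} = \frac{66498332}{12425}$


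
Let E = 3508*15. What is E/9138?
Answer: 8770/1523 ≈ 5.7584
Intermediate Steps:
E = 52620
E/9138 = 52620/9138 = 52620*(1/9138) = 8770/1523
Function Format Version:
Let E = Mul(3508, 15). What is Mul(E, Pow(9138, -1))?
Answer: Rational(8770, 1523) ≈ 5.7584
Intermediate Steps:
E = 52620
Mul(E, Pow(9138, -1)) = Mul(52620, Pow(9138, -1)) = Mul(52620, Rational(1, 9138)) = Rational(8770, 1523)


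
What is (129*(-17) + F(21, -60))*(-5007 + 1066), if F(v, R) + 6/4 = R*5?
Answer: 19661649/2 ≈ 9.8308e+6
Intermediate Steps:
F(v, R) = -3/2 + 5*R (F(v, R) = -3/2 + R*5 = -3/2 + 5*R)
(129*(-17) + F(21, -60))*(-5007 + 1066) = (129*(-17) + (-3/2 + 5*(-60)))*(-5007 + 1066) = (-2193 + (-3/2 - 300))*(-3941) = (-2193 - 603/2)*(-3941) = -4989/2*(-3941) = 19661649/2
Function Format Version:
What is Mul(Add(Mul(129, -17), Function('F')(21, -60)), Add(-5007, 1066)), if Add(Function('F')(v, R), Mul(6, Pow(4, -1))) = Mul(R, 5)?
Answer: Rational(19661649, 2) ≈ 9.8308e+6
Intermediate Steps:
Function('F')(v, R) = Add(Rational(-3, 2), Mul(5, R)) (Function('F')(v, R) = Add(Rational(-3, 2), Mul(R, 5)) = Add(Rational(-3, 2), Mul(5, R)))
Mul(Add(Mul(129, -17), Function('F')(21, -60)), Add(-5007, 1066)) = Mul(Add(Mul(129, -17), Add(Rational(-3, 2), Mul(5, -60))), Add(-5007, 1066)) = Mul(Add(-2193, Add(Rational(-3, 2), -300)), -3941) = Mul(Add(-2193, Rational(-603, 2)), -3941) = Mul(Rational(-4989, 2), -3941) = Rational(19661649, 2)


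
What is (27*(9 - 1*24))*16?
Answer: -6480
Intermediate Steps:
(27*(9 - 1*24))*16 = (27*(9 - 24))*16 = (27*(-15))*16 = -405*16 = -6480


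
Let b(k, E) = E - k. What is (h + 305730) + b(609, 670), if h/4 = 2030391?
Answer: 8427355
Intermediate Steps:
h = 8121564 (h = 4*2030391 = 8121564)
(h + 305730) + b(609, 670) = (8121564 + 305730) + (670 - 1*609) = 8427294 + (670 - 609) = 8427294 + 61 = 8427355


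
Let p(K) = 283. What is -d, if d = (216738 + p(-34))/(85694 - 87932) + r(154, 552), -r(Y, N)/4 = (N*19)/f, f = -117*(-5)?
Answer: 24538429/145470 ≈ 168.68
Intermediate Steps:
f = 585
r(Y, N) = -76*N/585 (r(Y, N) = -4*N*19/585 = -4*19*N/585 = -76*N/585)
d = -24538429/145470 (d = (216738 + 283)/(85694 - 87932) - 76/585*552 = 217021/(-2238) - 13984/195 = 217021*(-1/2238) - 13984/195 = -217021/2238 - 13984/195 = -24538429/145470 ≈ -168.68)
-d = -1*(-24538429/145470) = 24538429/145470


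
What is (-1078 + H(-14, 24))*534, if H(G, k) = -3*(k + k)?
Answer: -652548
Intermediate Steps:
H(G, k) = -6*k
(-1078 + H(-14, 24))*534 = (-1078 - 6*24)*534 = (-1078 - 144)*534 = -1222*534 = -652548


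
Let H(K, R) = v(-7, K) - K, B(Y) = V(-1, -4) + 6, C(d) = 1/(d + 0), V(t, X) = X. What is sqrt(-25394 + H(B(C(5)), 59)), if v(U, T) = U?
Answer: I*sqrt(25403) ≈ 159.38*I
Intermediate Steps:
C(d) = 1/d
B(Y) = 2 (B(Y) = -4 + 6 = 2)
H(K, R) = -7 - K
sqrt(-25394 + H(B(C(5)), 59)) = sqrt(-25394 + (-7 - 1*2)) = sqrt(-25394 + (-7 - 2)) = sqrt(-25394 - 9) = sqrt(-25403) = I*sqrt(25403)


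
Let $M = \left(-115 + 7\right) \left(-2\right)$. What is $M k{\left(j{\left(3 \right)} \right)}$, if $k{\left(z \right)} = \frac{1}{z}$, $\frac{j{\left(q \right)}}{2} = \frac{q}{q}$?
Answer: $108$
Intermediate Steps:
$j{\left(q \right)} = 2$ ($j{\left(q \right)} = 2 \frac{q}{q} = 2 \cdot 1 = 2$)
$M = 216$ ($M = \left(-108\right) \left(-2\right) = 216$)
$M k{\left(j{\left(3 \right)} \right)} = \frac{216}{2} = 216 \cdot \frac{1}{2} = 108$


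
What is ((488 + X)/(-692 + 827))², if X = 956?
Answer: 2085136/18225 ≈ 114.41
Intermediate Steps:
((488 + X)/(-692 + 827))² = ((488 + 956)/(-692 + 827))² = (1444/135)² = 2085136/18225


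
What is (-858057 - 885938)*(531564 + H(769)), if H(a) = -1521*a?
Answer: 1112817049575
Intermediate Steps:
(-858057 - 885938)*(531564 + H(769)) = (-858057 - 885938)*(531564 - 1521*769) = -1743995*(531564 - 1169649) = -1743995*(-638085) = 1112817049575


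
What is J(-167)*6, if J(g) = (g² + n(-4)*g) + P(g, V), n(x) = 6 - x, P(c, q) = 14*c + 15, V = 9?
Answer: 143376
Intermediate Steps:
P(c, q) = 15 + 14*c
J(g) = 15 + g² + 24*g (J(g) = (g² + (6 - 1*(-4))*g) + (15 + 14*g) = (g² + (6 + 4)*g) + (15 + 14*g) = (g² + 10*g) + (15 + 14*g) = 15 + g² + 24*g)
J(-167)*6 = (15 + (-167)² + 24*(-167))*6 = (15 + 27889 - 4008)*6 = 23896*6 = 143376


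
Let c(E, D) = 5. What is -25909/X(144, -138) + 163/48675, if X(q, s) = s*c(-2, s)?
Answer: 28027401/746350 ≈ 37.553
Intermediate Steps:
X(q, s) = 5*s (X(q, s) = s*5 = 5*s)
-25909/X(144, -138) + 163/48675 = -25909/(5*(-138)) + 163/48675 = -25909/(-690) + 163*(1/48675) = -25909*(-1/690) + 163/48675 = 25909/690 + 163/48675 = 28027401/746350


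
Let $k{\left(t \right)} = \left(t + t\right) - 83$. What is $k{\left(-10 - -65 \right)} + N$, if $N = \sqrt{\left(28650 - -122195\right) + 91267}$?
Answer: $27 + 8 \sqrt{3783} \approx 519.05$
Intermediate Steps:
$k{\left(t \right)} = -83 + 2 t$ ($k{\left(t \right)} = 2 t - 83 = -83 + 2 t$)
$N = 8 \sqrt{3783}$ ($N = \sqrt{\left(28650 + 122195\right) + 91267} = \sqrt{150845 + 91267} = \sqrt{242112} = 8 \sqrt{3783} \approx 492.05$)
$k{\left(-10 - -65 \right)} + N = \left(-83 + 2 \left(-10 - -65\right)\right) + 8 \sqrt{3783} = \left(-83 + 2 \left(-10 + 65\right)\right) + 8 \sqrt{3783} = \left(-83 + 2 \cdot 55\right) + 8 \sqrt{3783} = \left(-83 + 110\right) + 8 \sqrt{3783} = 27 + 8 \sqrt{3783}$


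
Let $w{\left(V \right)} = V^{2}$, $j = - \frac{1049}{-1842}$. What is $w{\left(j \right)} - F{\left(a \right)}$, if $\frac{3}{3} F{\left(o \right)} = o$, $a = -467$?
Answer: $\frac{1585614589}{3392964} \approx 467.32$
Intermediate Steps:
$F{\left(o \right)} = o$
$j = \frac{1049}{1842}$ ($j = \left(-1049\right) \left(- \frac{1}{1842}\right) = \frac{1049}{1842} \approx 0.56949$)
$w{\left(j \right)} - F{\left(a \right)} = \left(\frac{1049}{1842}\right)^{2} - -467 = \frac{1100401}{3392964} + 467 = \frac{1585614589}{3392964}$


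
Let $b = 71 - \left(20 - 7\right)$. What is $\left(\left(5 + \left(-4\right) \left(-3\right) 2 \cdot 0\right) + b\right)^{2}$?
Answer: $3969$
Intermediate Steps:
$b = 58$ ($b = 71 - \left(20 - 7\right) = 71 - 13 = 58$)
$\left(\left(5 + \left(-4\right) \left(-3\right) 2 \cdot 0\right) + b\right)^{2} = \left(\left(5 + \left(-4\right) \left(-3\right) 2 \cdot 0\right) + 58\right)^{2} = \left(\left(5 + 12 \cdot 2 \cdot 0\right) + 58\right)^{2} = \left(\left(5 + 24 \cdot 0\right) + 58\right)^{2} = \left(\left(5 + 0\right) + 58\right)^{2} = \left(5 + 58\right)^{2} = 63^{2} = 3969$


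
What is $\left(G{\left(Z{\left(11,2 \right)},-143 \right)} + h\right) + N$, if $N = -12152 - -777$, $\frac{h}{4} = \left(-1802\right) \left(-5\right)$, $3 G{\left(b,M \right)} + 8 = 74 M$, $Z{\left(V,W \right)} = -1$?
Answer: $21135$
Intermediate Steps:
$G{\left(b,M \right)} = - \frac{8}{3} + \frac{74 M}{3}$
$h = 36040$ ($h = 4 \left(\left(-1802\right) \left(-5\right)\right) = 4 \cdot 9010 = 36040$)
$N = -11375$ ($N = -12152 + 777 = -11375$)
$\left(G{\left(Z{\left(11,2 \right)},-143 \right)} + h\right) + N = \left(\left(- \frac{8}{3} + \frac{74}{3} \left(-143\right)\right) + 36040\right) - 11375 = \left(\left(- \frac{8}{3} - \frac{10582}{3}\right) + 36040\right) - 11375 = \left(-3530 + 36040\right) - 11375 = 32510 - 11375 = 21135$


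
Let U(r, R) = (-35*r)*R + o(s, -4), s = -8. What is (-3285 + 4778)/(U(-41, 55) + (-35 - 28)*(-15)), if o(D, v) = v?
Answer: 1493/79866 ≈ 0.018694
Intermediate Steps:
U(r, R) = -4 - 35*R*r (U(r, R) = (-35*r)*R - 4 = -35*R*r - 4 = -4 - 35*R*r)
(-3285 + 4778)/(U(-41, 55) + (-35 - 28)*(-15)) = (-3285 + 4778)/((-4 - 35*55*(-41)) + (-35 - 28)*(-15)) = 1493/((-4 + 78925) - 63*(-15)) = 1493/(78921 + 945) = 1493/79866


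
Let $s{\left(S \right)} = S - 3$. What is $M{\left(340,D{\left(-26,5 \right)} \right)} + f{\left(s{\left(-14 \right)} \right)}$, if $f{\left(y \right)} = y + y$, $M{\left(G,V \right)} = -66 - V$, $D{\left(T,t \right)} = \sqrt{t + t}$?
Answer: $-100 - \sqrt{10} \approx -103.16$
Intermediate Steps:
$s{\left(S \right)} = -3 + S$
$D{\left(T,t \right)} = \sqrt{2} \sqrt{t}$ ($D{\left(T,t \right)} = \sqrt{2 t} = \sqrt{2} \sqrt{t}$)
$f{\left(y \right)} = 2 y$
$M{\left(340,D{\left(-26,5 \right)} \right)} + f{\left(s{\left(-14 \right)} \right)} = \left(-66 - \sqrt{2} \sqrt{5}\right) + 2 \left(-3 - 14\right) = \left(-66 - \sqrt{10}\right) + 2 \left(-17\right) = \left(-66 - \sqrt{10}\right) - 34 = -100 - \sqrt{10}$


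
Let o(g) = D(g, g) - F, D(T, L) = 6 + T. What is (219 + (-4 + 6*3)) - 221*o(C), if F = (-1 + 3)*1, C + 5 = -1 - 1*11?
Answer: 3106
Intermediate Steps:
C = -17 (C = -5 + (-1 - 1*11) = -5 + (-1 - 11) = -5 - 12 = -17)
F = 2 (F = 2*1 = 2)
o(g) = 4 + g (o(g) = (6 + g) - 1*2 = (6 + g) - 2 = 4 + g)
(219 + (-4 + 6*3)) - 221*o(C) = (219 + (-4 + 6*3)) - 221*(4 - 17) = (219 + (-4 + 18)) - 221*(-13) = (219 + 14) + 2873 = 233 + 2873 = 3106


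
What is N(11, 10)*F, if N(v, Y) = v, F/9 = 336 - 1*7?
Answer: 32571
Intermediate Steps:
F = 2961 (F = 9*(336 - 1*7) = 9*(336 - 7) = 9*329 = 2961)
N(11, 10)*F = 11*2961 = 32571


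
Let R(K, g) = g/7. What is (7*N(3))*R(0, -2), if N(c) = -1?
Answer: 2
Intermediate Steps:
R(K, g) = g/7 (R(K, g) = g*(⅐) = g/7)
(7*N(3))*R(0, -2) = (7*(-1))*((⅐)*(-2)) = -7*(-2/7) = 2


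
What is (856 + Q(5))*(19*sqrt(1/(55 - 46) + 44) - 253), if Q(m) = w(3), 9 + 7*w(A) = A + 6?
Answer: -216568 + 16264*sqrt(397)/3 ≈ -1.0855e+5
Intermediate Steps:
w(A) = -3/7 + A/7 (w(A) = -9/7 + (A + 6)/7 = -9/7 + (6 + A)/7 = -9/7 + (6/7 + A/7) = -3/7 + A/7)
Q(m) = 0 (Q(m) = -3/7 + (1/7)*3 = -3/7 + 3/7 = 0)
(856 + Q(5))*(19*sqrt(1/(55 - 46) + 44) - 253) = (856 + 0)*(19*sqrt(1/(55 - 46) + 44) - 253) = 856*(19*sqrt(1/9 + 44) - 253) = 856*(19*sqrt(397/9) - 253) = 856*(19*(sqrt(397)/3) - 253) = 856*(19*sqrt(397)/3 - 253) = 856*(-253 + 19*sqrt(397)/3) = -216568 + 16264*sqrt(397)/3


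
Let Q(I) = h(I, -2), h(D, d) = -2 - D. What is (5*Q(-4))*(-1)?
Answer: -10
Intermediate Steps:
Q(I) = -2 - I
(5*Q(-4))*(-1) = (5*(-2 - 1*(-4)))*(-1) = (5*(-2 + 4))*(-1) = (5*2)*(-1) = 10*(-1) = -10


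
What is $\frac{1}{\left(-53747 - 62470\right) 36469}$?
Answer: $- \frac{1}{4238317773} \approx -2.3594 \cdot 10^{-10}$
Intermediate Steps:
$\frac{1}{\left(-53747 - 62470\right) 36469} = \frac{1}{-116217} \cdot \frac{1}{36469} = \left(- \frac{1}{116217}\right) \frac{1}{36469} = - \frac{1}{4238317773}$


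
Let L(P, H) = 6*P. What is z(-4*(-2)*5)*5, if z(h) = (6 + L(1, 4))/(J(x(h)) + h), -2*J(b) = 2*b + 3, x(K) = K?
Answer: -40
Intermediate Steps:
J(b) = -3/2 - b (J(b) = -(2*b + 3)/2 = -(3 + 2*b)/2 = -3/2 - b)
z(h) = -8 (z(h) = (6 + 6*1)/((-3/2 - h) + h) = (6 + 6)/(-3/2) = 12*(-⅔) = -8)
z(-4*(-2)*5)*5 = -8*5 = -40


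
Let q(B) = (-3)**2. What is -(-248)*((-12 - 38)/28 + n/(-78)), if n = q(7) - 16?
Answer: -114824/273 ≈ -420.60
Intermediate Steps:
q(B) = 9
n = -7 (n = 9 - 16 = -7)
-(-248)*((-12 - 38)/28 + n/(-78)) = -(-248)*((-12 - 38)/28 - 7/(-78)) = -(-248)*(-50*1/28 - 7*(-1/78)) = -(-248)*(-25/14 + 7/78) = -(-248)*(-463)/273 = -31*3704/273 = -114824/273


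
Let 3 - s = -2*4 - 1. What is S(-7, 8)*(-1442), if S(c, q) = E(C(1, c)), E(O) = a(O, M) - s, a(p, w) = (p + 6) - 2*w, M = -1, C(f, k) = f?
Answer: 4326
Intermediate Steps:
a(p, w) = 6 + p - 2*w (a(p, w) = (6 + p) - 2*w = 6 + p - 2*w)
s = 12 (s = 3 - (-2*4 - 1) = 3 - (-8 - 1) = 3 - 1*(-9) = 3 + 9 = 12)
E(O) = -4 + O (E(O) = (6 + O - 2*(-1)) - 1*12 = (6 + O + 2) - 12 = (8 + O) - 12 = -4 + O)
S(c, q) = -3 (S(c, q) = -4 + 1 = -3)
S(-7, 8)*(-1442) = -3*(-1442) = 4326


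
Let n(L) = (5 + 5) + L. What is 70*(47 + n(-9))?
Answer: 3360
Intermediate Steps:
n(L) = 10 + L
70*(47 + n(-9)) = 70*(47 + (10 - 9)) = 70*(47 + 1) = 70*48 = 3360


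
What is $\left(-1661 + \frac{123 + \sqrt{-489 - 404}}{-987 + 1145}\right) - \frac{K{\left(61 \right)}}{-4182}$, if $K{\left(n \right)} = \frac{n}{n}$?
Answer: $- \frac{274250293}{165189} + \frac{i \sqrt{893}}{158} \approx -1660.2 + 0.18913 i$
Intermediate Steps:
$K{\left(n \right)} = 1$
$\left(-1661 + \frac{123 + \sqrt{-489 - 404}}{-987 + 1145}\right) - \frac{K{\left(61 \right)}}{-4182} = \left(-1661 + \frac{123 + \sqrt{-489 - 404}}{-987 + 1145}\right) - 1 \frac{1}{-4182} = \left(-1661 + \frac{123 + \sqrt{-893}}{158}\right) - 1 \left(- \frac{1}{4182}\right) = \left(-1661 + \left(123 + i \sqrt{893}\right) \frac{1}{158}\right) - - \frac{1}{4182} = \left(-1661 + \left(\frac{123}{158} + \frac{i \sqrt{893}}{158}\right)\right) + \frac{1}{4182} = \left(- \frac{262315}{158} + \frac{i \sqrt{893}}{158}\right) + \frac{1}{4182} = - \frac{274250293}{165189} + \frac{i \sqrt{893}}{158}$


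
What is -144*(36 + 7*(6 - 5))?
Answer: -6192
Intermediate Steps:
-144*(36 + 7*(6 - 5)) = -144*(36 + 7*1) = -144*(36 + 7) = -144*43 = -6192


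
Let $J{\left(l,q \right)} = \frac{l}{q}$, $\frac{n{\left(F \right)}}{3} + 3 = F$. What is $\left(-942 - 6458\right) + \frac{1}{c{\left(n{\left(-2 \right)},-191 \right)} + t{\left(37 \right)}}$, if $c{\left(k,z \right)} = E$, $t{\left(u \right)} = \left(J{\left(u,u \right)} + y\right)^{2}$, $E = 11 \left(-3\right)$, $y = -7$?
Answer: $- \frac{22199}{3} \approx -7399.7$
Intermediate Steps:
$n{\left(F \right)} = -9 + 3 F$
$E = -33$
$t{\left(u \right)} = 36$ ($t{\left(u \right)} = \left(\frac{u}{u} - 7\right)^{2} = \left(1 - 7\right)^{2} = \left(-6\right)^{2} = 36$)
$c{\left(k,z \right)} = -33$
$\left(-942 - 6458\right) + \frac{1}{c{\left(n{\left(-2 \right)},-191 \right)} + t{\left(37 \right)}} = \left(-942 - 6458\right) + \frac{1}{-33 + 36} = -7400 + \frac{1}{3} = - \frac{22199}{3}$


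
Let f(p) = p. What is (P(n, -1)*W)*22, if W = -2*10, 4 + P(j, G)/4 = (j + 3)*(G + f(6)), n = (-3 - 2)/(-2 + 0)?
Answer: -41360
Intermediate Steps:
n = 5/2 (n = -5/(-2) = -5*(-½) = 5/2 ≈ 2.5000)
P(j, G) = -16 + 4*(3 + j)*(6 + G) (P(j, G) = -16 + 4*((j + 3)*(G + 6)) = -16 + 4*((3 + j)*(6 + G)) = -16 + 4*(3 + j)*(6 + G))
W = -20
(P(n, -1)*W)*22 = ((56 + 12*(-1) + 24*(5/2) + 4*(-1)*(5/2))*(-20))*22 = ((56 - 12 + 60 - 10)*(-20))*22 = (94*(-20))*22 = -1880*22 = -41360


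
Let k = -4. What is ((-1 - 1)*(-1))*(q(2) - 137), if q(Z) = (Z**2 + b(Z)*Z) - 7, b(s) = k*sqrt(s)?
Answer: -280 - 16*sqrt(2) ≈ -302.63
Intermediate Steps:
b(s) = -4*sqrt(s)
q(Z) = -7 + Z**2 - 4*Z**(3/2) (q(Z) = (Z**2 + (-4*sqrt(Z))*Z) - 7 = (Z**2 - 4*Z**(3/2)) - 7 = -7 + Z**2 - 4*Z**(3/2))
((-1 - 1)*(-1))*(q(2) - 137) = ((-1 - 1)*(-1))*((-7 + 2**2 - 8*sqrt(2)) - 137) = (-2*(-1))*((-7 + 4 - 8*sqrt(2)) - 137) = 2*((-7 + 4 - 8*sqrt(2)) - 137) = 2*((-3 - 8*sqrt(2)) - 137) = 2*(-140 - 8*sqrt(2)) = -280 - 16*sqrt(2)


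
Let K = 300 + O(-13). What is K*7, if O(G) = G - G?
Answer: 2100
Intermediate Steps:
O(G) = 0
K = 300 (K = 300 + 0 = 300)
K*7 = 300*7 = 2100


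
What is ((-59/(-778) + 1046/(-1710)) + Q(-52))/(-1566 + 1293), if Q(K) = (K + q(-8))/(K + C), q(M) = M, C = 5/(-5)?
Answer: -21019603/9624634110 ≈ -0.0021839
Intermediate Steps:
C = -1 (C = 5*(-⅕) = -1)
Q(K) = (-8 + K)/(-1 + K) (Q(K) = (K - 8)/(K - 1) = (-8 + K)/(-1 + K))
((-59/(-778) + 1046/(-1710)) + Q(-52))/(-1566 + 1293) = ((-59/(-778) + 1046/(-1710)) + (-8 - 52)/(-1 - 52))/(-1566 + 1293) = ((-59*(-1/778) + 1046*(-1/1710)) - 60/(-53))/(-273) = ((59/778 - 523/855) - 1/53*(-60))*(-1/273) = (-356449/665190 + 60/53)*(-1/273) = (21019603/35255070)*(-1/273) = -21019603/9624634110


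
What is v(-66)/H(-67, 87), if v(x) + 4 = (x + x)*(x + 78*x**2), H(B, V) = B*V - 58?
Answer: 44840668/5887 ≈ 7616.9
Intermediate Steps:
H(B, V) = -58 + B*V
v(x) = -4 + 2*x*(x + 78*x**2) (v(x) = -4 + (x + x)*(x + 78*x**2) = -4 + (2*x)*(x + 78*x**2) = -4 + 2*x*(x + 78*x**2))
v(-66)/H(-67, 87) = (-4 + 2*(-66)**2 + 156*(-66)**3)/(-58 - 67*87) = (-4 + 2*4356 + 156*(-287496))/(-58 - 5829) = (-4 + 8712 - 44849376)/(-5887) = -44840668*(-1/5887) = 44840668/5887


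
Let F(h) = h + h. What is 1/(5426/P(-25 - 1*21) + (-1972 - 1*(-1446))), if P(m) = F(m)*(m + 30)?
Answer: -736/384423 ≈ -0.0019146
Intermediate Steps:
F(h) = 2*h
P(m) = 2*m*(30 + m) (P(m) = (2*m)*(m + 30) = (2*m)*(30 + m) = 2*m*(30 + m))
1/(5426/P(-25 - 1*21) + (-1972 - 1*(-1446))) = 1/(5426/((2*(-25 - 1*21)*(30 + (-25 - 1*21)))) + (-1972 - 1*(-1446))) = 1/(5426/((2*(-25 - 21)*(30 + (-25 - 21)))) + (-1972 + 1446)) = 1/(5426/((2*(-46)*(30 - 46))) - 526) = 1/(5426/((2*(-46)*(-16))) - 526) = 1/(5426/1472 - 526) = 1/(5426*(1/1472) - 526) = 1/(2713/736 - 526) = 1/(-384423/736) = -736/384423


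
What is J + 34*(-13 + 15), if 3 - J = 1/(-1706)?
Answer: 121127/1706 ≈ 71.001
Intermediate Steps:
J = 5119/1706 (J = 3 - 1/(-1706) = 3 - 1*(-1/1706) = 3 + 1/1706 = 5119/1706 ≈ 3.0006)
J + 34*(-13 + 15) = 5119/1706 + 34*(-13 + 15) = 5119/1706 + 34*2 = 5119/1706 + 68 = 121127/1706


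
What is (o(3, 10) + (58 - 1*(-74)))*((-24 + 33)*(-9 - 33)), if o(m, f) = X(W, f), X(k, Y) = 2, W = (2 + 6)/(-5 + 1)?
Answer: -50652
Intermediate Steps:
W = -2 (W = 8/(-4) = 8*(-¼) = -2)
o(m, f) = 2
(o(3, 10) + (58 - 1*(-74)))*((-24 + 33)*(-9 - 33)) = (2 + (58 - 1*(-74)))*((-24 + 33)*(-9 - 33)) = (2 + (58 + 74))*(9*(-42)) = (2 + 132)*(-378) = 134*(-378) = -50652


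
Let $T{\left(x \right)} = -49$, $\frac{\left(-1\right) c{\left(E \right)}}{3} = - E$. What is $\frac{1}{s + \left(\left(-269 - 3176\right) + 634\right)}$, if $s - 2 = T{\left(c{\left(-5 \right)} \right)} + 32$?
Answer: $- \frac{1}{2826} \approx -0.00035386$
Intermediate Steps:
$c{\left(E \right)} = 3 E$ ($c{\left(E \right)} = - 3 \left(- E\right) = 3 E$)
$s = -15$ ($s = 2 + \left(-49 + 32\right) = 2 - 17 = -15$)
$\frac{1}{s + \left(\left(-269 - 3176\right) + 634\right)} = \frac{1}{-15 + \left(\left(-269 - 3176\right) + 634\right)} = \frac{1}{-15 + \left(-3445 + 634\right)} = \frac{1}{-15 - 2811} = \frac{1}{-2826} = - \frac{1}{2826}$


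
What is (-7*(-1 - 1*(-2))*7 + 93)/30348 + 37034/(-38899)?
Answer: -280549069/295126713 ≈ -0.95061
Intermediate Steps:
(-7*(-1 - 1*(-2))*7 + 93)/30348 + 37034/(-38899) = (-7*(-1 + 2)*7 + 93)*(1/30348) + 37034*(-1/38899) = (-7*7 + 93)*(1/30348) - 37034/38899 = (-49 + 93)*(1/30348) - 37034/38899 = 44*(1/30348) - 37034/38899 = 11/7587 - 37034/38899 = -280549069/295126713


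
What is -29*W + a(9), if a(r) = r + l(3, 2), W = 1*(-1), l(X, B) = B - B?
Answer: 38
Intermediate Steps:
l(X, B) = 0
W = -1
a(r) = r (a(r) = r + 0 = r)
-29*W + a(9) = -29*(-1) + 9 = 29 + 9 = 38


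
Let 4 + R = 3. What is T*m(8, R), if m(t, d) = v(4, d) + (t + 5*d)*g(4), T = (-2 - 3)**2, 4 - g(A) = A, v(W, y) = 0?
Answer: 0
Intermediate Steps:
R = -1 (R = -4 + 3 = -1)
g(A) = 4 - A
T = 25 (T = (-5)**2 = 25)
m(t, d) = 0 (m(t, d) = 0 + (t + 5*d)*(4 - 1*4) = 0 + (t + 5*d)*(4 - 4) = 0 + (t + 5*d)*0 = 0 + 0 = 0)
T*m(8, R) = 25*0 = 0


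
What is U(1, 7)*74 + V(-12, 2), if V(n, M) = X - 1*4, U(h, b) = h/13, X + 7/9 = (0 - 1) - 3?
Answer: -361/117 ≈ -3.0855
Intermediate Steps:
X = -43/9 (X = -7/9 + ((0 - 1) - 3) = -7/9 + (-1 - 3) = -7/9 - 4 = -43/9 ≈ -4.7778)
U(h, b) = h/13 (U(h, b) = h*(1/13) = h/13)
V(n, M) = -79/9 (V(n, M) = -43/9 - 1*4 = -43/9 - 4 = -79/9)
U(1, 7)*74 + V(-12, 2) = ((1/13)*1)*74 - 79/9 = (1/13)*74 - 79/9 = 74/13 - 79/9 = -361/117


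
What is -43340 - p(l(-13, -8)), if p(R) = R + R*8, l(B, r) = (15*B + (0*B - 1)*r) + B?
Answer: -41540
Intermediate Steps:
l(B, r) = -r + 16*B (l(B, r) = (15*B + (0 - 1)*r) + B = (15*B - r) + B = (-r + 15*B) + B = -r + 16*B)
p(R) = 9*R (p(R) = R + 8*R = 9*R)
-43340 - p(l(-13, -8)) = -43340 - 9*(-1*(-8) + 16*(-13)) = -43340 - 9*(8 - 208) = -43340 - 9*(-200) = -43340 - 1*(-1800) = -43340 + 1800 = -41540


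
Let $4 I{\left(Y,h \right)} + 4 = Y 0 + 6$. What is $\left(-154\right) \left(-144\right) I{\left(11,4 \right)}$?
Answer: $11088$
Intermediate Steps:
$I{\left(Y,h \right)} = \frac{1}{2}$ ($I{\left(Y,h \right)} = -1 + \frac{Y 0 + 6}{4} = -1 + \frac{0 + 6}{4} = -1 + \frac{1}{4} \cdot 6 = -1 + \frac{3}{2} = \frac{1}{2}$)
$\left(-154\right) \left(-144\right) I{\left(11,4 \right)} = \left(-154\right) \left(-144\right) \frac{1}{2} = 22176 \cdot \frac{1}{2} = 11088$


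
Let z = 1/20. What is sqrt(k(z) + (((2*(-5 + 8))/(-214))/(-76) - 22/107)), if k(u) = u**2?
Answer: I*sqrt(335174611)/40660 ≈ 0.45026*I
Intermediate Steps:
z = 1/20 ≈ 0.050000
sqrt(k(z) + (((2*(-5 + 8))/(-214))/(-76) - 22/107)) = sqrt((1/20)**2 + (((2*(-5 + 8))/(-214))/(-76) - 22/107)) = sqrt(1/400 + (((2*3)*(-1/214))*(-1/76) - 22*1/107)) = sqrt(1/400 + ((6*(-1/214))*(-1/76) - 22/107)) = sqrt(1/400 + (-3/107*(-1/76) - 22/107)) = sqrt(1/400 + (3/8132 - 22/107)) = sqrt(1/400 - 1669/8132) = sqrt(-164867/813200) = I*sqrt(335174611)/40660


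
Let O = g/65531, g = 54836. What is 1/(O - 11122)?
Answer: -65531/728780946 ≈ -8.9919e-5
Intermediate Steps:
O = 54836/65531 ≈ 0.83679
1/(O - 11122) = 1/(54836/65531 - 11122) = 1/(-728780946/65531) = -65531/728780946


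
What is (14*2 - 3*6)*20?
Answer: 200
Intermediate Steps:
(14*2 - 3*6)*20 = (28 - 18)*20 = 10*20 = 200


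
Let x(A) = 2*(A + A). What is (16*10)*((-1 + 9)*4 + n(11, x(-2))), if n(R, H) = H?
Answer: 3840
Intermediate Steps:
x(A) = 4*A (x(A) = 2*(2*A) = 4*A)
(16*10)*((-1 + 9)*4 + n(11, x(-2))) = (16*10)*((-1 + 9)*4 + 4*(-2)) = 160*(8*4 - 8) = 160*(32 - 8) = 160*24 = 3840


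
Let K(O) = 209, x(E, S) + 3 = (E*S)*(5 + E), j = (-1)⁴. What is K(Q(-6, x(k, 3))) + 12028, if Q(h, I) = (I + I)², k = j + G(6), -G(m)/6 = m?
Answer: 12237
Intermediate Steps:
G(m) = -6*m
j = 1
k = -35 (k = 1 - 6*6 = 1 - 36 = -35)
x(E, S) = -3 + E*S*(5 + E) (x(E, S) = -3 + (E*S)*(5 + E) = -3 + E*S*(5 + E))
Q(h, I) = 4*I² (Q(h, I) = (2*I)² = 4*I²)
K(Q(-6, x(k, 3))) + 12028 = 209 + 12028 = 12237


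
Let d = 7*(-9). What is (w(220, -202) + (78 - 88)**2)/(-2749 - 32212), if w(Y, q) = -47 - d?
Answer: -116/34961 ≈ -0.0033180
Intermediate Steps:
d = -63
w(Y, q) = 16 (w(Y, q) = -47 - 1*(-63) = -47 + 63 = 16)
(w(220, -202) + (78 - 88)**2)/(-2749 - 32212) = (16 + (78 - 88)**2)/(-2749 - 32212) = (16 + (-10)**2)/(-34961) = (16 + 100)*(-1/34961) = 116*(-1/34961) = -116/34961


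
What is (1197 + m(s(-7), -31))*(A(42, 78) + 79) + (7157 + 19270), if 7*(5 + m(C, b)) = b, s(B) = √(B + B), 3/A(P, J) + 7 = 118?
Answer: 31151805/259 ≈ 1.2028e+5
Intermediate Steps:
A(P, J) = 1/37 (A(P, J) = 3/(-7 + 118) = 3/111 = 3*(1/111) = 1/37)
s(B) = √2*√B (s(B) = √(2*B) = √2*√B)
m(C, b) = -5 + b/7
(1197 + m(s(-7), -31))*(A(42, 78) + 79) + (7157 + 19270) = (1197 + (-5 + (⅐)*(-31)))*(1/37 + 79) + (7157 + 19270) = (1197 + (-5 - 31/7))*(2924/37) + 26427 = (1197 - 66/7)*(2924/37) + 26427 = (8313/7)*(2924/37) + 26427 = 24307212/259 + 26427 = 31151805/259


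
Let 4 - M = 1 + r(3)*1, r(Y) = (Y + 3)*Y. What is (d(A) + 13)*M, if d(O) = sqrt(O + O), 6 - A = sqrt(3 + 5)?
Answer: -195 - 30*sqrt(3 - sqrt(2)) ≈ -232.78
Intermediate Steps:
A = 6 - 2*sqrt(2) (A = 6 - sqrt(3 + 5) = 6 - sqrt(8) = 6 - 2*sqrt(2) ≈ 3.1716)
r(Y) = Y*(3 + Y) (r(Y) = (3 + Y)*Y = Y*(3 + Y))
d(O) = sqrt(2)*sqrt(O) (d(O) = sqrt(2*O) = sqrt(2)*sqrt(O))
M = -15 (M = 4 - (1 + (3*(3 + 3))*1) = 4 - (1 + (3*6)*1) = 4 - (1 + 18*1) = 4 - (1 + 18) = 4 - 1*19 = 4 - 19 = -15)
(d(A) + 13)*M = (sqrt(2)*sqrt(6 - 2*sqrt(2)) + 13)*(-15) = (13 + sqrt(2)*sqrt(6 - 2*sqrt(2)))*(-15) = -195 - 15*sqrt(2)*sqrt(6 - 2*sqrt(2))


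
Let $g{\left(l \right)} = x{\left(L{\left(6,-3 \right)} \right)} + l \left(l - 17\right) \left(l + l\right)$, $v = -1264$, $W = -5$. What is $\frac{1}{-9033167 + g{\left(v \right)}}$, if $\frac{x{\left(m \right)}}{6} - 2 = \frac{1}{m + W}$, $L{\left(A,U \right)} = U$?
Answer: $- \frac{4}{16409321231} \approx -2.4376 \cdot 10^{-10}$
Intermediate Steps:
$x{\left(m \right)} = 12 + \frac{6}{-5 + m}$ ($x{\left(m \right)} = 12 + \frac{6}{m - 5} = 12 + \frac{6}{-5 + m}$)
$g{\left(l \right)} = \frac{45}{4} + 2 l^{2} \left(-17 + l\right)$ ($g{\left(l \right)} = \frac{6 \left(-9 + 2 \left(-3\right)\right)}{-5 - 3} + l \left(l - 17\right) \left(l + l\right) = \frac{6 \left(-9 - 6\right)}{-8} + l \left(-17 + l\right) 2 l = 6 \left(- \frac{1}{8}\right) \left(-15\right) + l 2 l \left(-17 + l\right) = \frac{45}{4} + 2 l^{2} \left(-17 + l\right)$)
$\frac{1}{-9033167 + g{\left(v \right)}} = \frac{1}{-9033167 + \left(\frac{45}{4} - 34 \left(-1264\right)^{2} + 2 \left(-1264\right)^{3}\right)} = \frac{1}{-9033167 + \left(\frac{45}{4} - 54321664 + 2 \left(-2019487744\right)\right)} = \frac{1}{-9033167 - \frac{16373188563}{4}} = \frac{1}{- \frac{16409321231}{4}} = - \frac{4}{16409321231}$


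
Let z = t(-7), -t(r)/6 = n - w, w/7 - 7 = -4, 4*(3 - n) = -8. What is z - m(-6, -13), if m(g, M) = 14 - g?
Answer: 76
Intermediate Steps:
n = 5 (n = 3 - ¼*(-8) = 3 + 2 = 5)
w = 21 (w = 49 + 7*(-4) = 49 - 28 = 21)
t(r) = 96 (t(r) = -6*(5 - 1*21) = -6*(5 - 21) = -6*(-16) = 96)
z = 96
z - m(-6, -13) = 96 - (14 - 1*(-6)) = 96 - (14 + 6) = 96 - 1*20 = 96 - 20 = 76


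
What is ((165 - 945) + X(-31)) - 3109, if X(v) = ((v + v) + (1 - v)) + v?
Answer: -3950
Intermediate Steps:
X(v) = 1 + 2*v (X(v) = (2*v + (1 - v)) + v = (1 + v) + v = 1 + 2*v)
((165 - 945) + X(-31)) - 3109 = ((165 - 945) + (1 + 2*(-31))) - 3109 = (-780 + (1 - 62)) - 3109 = (-780 - 61) - 3109 = -841 - 3109 = -3950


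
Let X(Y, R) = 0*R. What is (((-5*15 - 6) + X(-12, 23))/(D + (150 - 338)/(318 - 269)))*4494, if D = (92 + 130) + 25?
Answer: -17836686/11915 ≈ -1497.0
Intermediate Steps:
X(Y, R) = 0
D = 247 (D = 222 + 25 = 247)
(((-5*15 - 6) + X(-12, 23))/(D + (150 - 338)/(318 - 269)))*4494 = (((-5*15 - 6) + 0)/(247 + (150 - 338)/(318 - 269)))*4494 = (((-75 - 6) + 0)/(247 - 188/49))*4494 = ((-81 + 0)/(247 - 188*1/49))*4494 = -81/(247 - 188/49)*4494 = -81/11915/49*4494 = -81*49/11915*4494 = -3969/11915*4494 = -17836686/11915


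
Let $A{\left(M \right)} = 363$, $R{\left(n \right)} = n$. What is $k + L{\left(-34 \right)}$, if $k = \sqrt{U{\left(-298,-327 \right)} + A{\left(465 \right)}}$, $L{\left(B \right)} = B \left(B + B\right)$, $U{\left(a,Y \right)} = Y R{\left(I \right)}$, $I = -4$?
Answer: $2312 + \sqrt{1671} \approx 2352.9$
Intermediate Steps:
$U{\left(a,Y \right)} = - 4 Y$ ($U{\left(a,Y \right)} = Y \left(-4\right) = - 4 Y$)
$L{\left(B \right)} = 2 B^{2}$ ($L{\left(B \right)} = B 2 B = 2 B^{2}$)
$k = \sqrt{1671}$ ($k = \sqrt{\left(-4\right) \left(-327\right) + 363} = \sqrt{1308 + 363} = \sqrt{1671} \approx 40.878$)
$k + L{\left(-34 \right)} = \sqrt{1671} + 2 \left(-34\right)^{2} = \sqrt{1671} + 2 \cdot 1156 = \sqrt{1671} + 2312 = 2312 + \sqrt{1671}$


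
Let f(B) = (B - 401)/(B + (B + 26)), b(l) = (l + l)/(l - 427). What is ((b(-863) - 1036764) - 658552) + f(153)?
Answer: -90758710421/53535 ≈ -1.6953e+6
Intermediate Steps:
b(l) = 2*l/(-427 + l) (b(l) = (2*l)/(-427 + l) = 2*l/(-427 + l))
f(B) = (-401 + B)/(26 + 2*B) (f(B) = (-401 + B)/(B + (26 + B)) = (-401 + B)/(26 + 2*B))
((b(-863) - 1036764) - 658552) + f(153) = ((2*(-863)/(-427 - 863) - 1036764) - 658552) + (-401 + 153)/(2*(13 + 153)) = ((2*(-863)/(-1290) - 1036764) - 658552) + (1/2)*(-248)/166 = ((2*(-863)*(-1/1290) - 1036764) - 658552) + (1/2)*(1/166)*(-248) = ((863/645 - 1036764) - 658552) - 62/83 = (-668711917/645 - 658552) - 62/83 = -1093477957/645 - 62/83 = -90758710421/53535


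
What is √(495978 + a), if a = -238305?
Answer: √257673 ≈ 507.62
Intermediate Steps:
√(495978 + a) = √(495978 - 238305) = √257673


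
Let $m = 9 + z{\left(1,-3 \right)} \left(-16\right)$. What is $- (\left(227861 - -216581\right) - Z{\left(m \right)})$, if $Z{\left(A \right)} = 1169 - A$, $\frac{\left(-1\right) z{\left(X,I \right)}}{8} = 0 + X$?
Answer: $-443410$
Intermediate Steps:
$z{\left(X,I \right)} = - 8 X$ ($z{\left(X,I \right)} = - 8 \left(0 + X\right) = - 8 X$)
$m = 137$ ($m = 9 + \left(-8\right) 1 \left(-16\right) = 9 - -128 = 9 + 128 = 137$)
$- (\left(227861 - -216581\right) - Z{\left(m \right)}) = - (\left(227861 - -216581\right) - \left(1169 - 137\right)) = - (\left(227861 + 216581\right) - \left(1169 - 137\right)) = - (444442 - 1032) = \left(-1\right) 443410 = -443410$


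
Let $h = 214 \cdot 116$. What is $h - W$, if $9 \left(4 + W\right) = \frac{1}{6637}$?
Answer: $\frac{1483050923}{59733} \approx 24828.0$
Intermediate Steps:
$W = - \frac{238931}{59733}$ ($W = -4 + \frac{1}{9 \cdot 6637} = -4 + \frac{1}{9} \cdot \frac{1}{6637} = -4 + \frac{1}{59733} = - \frac{238931}{59733} \approx -4.0$)
$h = 24824$
$h - W = 24824 - - \frac{238931}{59733} = 24824 + \frac{238931}{59733} = \frac{1483050923}{59733}$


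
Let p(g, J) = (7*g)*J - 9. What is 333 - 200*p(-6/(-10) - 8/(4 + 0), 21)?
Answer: 43293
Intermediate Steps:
p(g, J) = -9 + 7*J*g (p(g, J) = 7*J*g - 9 = -9 + 7*J*g)
333 - 200*p(-6/(-10) - 8/(4 + 0), 21) = 333 - 200*(-9 + 7*21*(-6/(-10) - 8/(4 + 0))) = 333 - 200*(-9 + 7*21*(-6*(-⅒) - 8/4)) = 333 - 200*(-9 + 7*21*(⅗ - 8*¼)) = 333 - 200*(-9 + 7*21*(⅗ - 2)) = 333 - 200*(-9 + 7*21*(-7/5)) = 333 - 200*(-9 - 1029/5) = 333 - 200*(-1074/5) = 333 + 42960 = 43293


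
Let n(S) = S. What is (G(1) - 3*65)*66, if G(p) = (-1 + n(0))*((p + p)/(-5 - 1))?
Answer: -12848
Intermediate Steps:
G(p) = p/3 (G(p) = (-1 + 0)*((p + p)/(-5 - 1)) = -2*p/(-6) = -2*p*(-1)/6 = -(-1)*p/3 = p/3)
(G(1) - 3*65)*66 = ((⅓)*1 - 3*65)*66 = (⅓ - 195)*66 = -584/3*66 = -12848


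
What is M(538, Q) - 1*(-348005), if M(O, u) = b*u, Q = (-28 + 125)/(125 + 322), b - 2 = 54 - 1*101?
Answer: 51851290/149 ≈ 3.4800e+5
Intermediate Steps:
b = -45 (b = 2 + (54 - 1*101) = 2 + (54 - 101) = 2 - 47 = -45)
Q = 97/447 ≈ 0.21700
M(O, u) = -45*u
M(538, Q) - 1*(-348005) = -45*97/447 - 1*(-348005) = -1455/149 + 348005 = 51851290/149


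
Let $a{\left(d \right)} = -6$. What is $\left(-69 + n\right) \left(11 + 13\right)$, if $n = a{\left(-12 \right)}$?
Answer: $-1800$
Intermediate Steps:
$n = -6$
$\left(-69 + n\right) \left(11 + 13\right) = \left(-69 - 6\right) \left(11 + 13\right) = \left(-75\right) 24 = -1800$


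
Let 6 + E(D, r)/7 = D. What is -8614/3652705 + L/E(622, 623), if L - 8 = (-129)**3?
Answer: -160025093177/321438040 ≈ -497.84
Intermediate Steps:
E(D, r) = -42 + 7*D
L = -2146681 (L = 8 + (-129)**3 = 8 - 2146689 = -2146681)
-8614/3652705 + L/E(622, 623) = -8614/3652705 - 2146681/(-42 + 7*622) = -8614*1/3652705 - 2146681/(-42 + 4354) = -8614/3652705 - 2146681/4312 = -160025093177/321438040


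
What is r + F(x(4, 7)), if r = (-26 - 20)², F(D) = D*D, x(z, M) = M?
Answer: 2165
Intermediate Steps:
F(D) = D²
r = 2116 (r = (-46)² = 2116)
r + F(x(4, 7)) = 2116 + 7² = 2116 + 49 = 2165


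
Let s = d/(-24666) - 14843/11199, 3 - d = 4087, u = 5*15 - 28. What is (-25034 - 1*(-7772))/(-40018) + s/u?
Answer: 5869220805130/14432072731549 ≈ 0.40668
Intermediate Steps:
u = 47 (u = 75 - 28 = 47)
d = -4084 (d = 3 - 1*4087 = 3 - 4087 = -4084)
s = -17798929/15346363 (s = -4084/(-24666) - 14843/11199 = -4084*(-1/24666) - 14843*1/11199 = 2042/12333 - 14843/11199 = -17798929/15346363 ≈ -1.1598)
(-25034 - 1*(-7772))/(-40018) + s/u = (-25034 - 1*(-7772))/(-40018) - 17798929/15346363/47 = (-25034 + 7772)*(-1/40018) - 17798929/15346363*1/47 = -17262*(-1/40018) - 17798929/721279061 = 8631/20009 - 17798929/721279061 = 5869220805130/14432072731549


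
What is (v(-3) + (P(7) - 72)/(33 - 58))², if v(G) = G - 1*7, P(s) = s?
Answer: 1369/25 ≈ 54.760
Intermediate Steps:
v(G) = -7 + G (v(G) = G - 7 = -7 + G)
(v(-3) + (P(7) - 72)/(33 - 58))² = ((-7 - 3) + (7 - 72)/(33 - 58))² = (-10 - 65/(-25))² = (-10 - 65*(-1/25))² = (-10 + 13/5)² = (-37/5)² = 1369/25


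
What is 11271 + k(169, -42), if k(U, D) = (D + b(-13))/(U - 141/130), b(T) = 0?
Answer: 246029199/21829 ≈ 11271.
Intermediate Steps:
k(U, D) = D/(-141/130 + U) (k(U, D) = (D + 0)/(U - 141/130) = D/(U - 141*1/130) = D/(U - 141/130) = D/(-141/130 + U))
11271 + k(169, -42) = 11271 + 130*(-42)/(-141 + 130*169) = 11271 + 130*(-42)/(-141 + 21970) = 11271 + 130*(-42)/21829 = 11271 + 130*(-42)*(1/21829) = 11271 - 5460/21829 = 246029199/21829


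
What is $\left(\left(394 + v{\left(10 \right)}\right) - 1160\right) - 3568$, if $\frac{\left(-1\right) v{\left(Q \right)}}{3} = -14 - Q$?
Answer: $-4262$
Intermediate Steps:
$v{\left(Q \right)} = 42 + 3 Q$ ($v{\left(Q \right)} = - 3 \left(-14 - Q\right) = 42 + 3 Q$)
$\left(\left(394 + v{\left(10 \right)}\right) - 1160\right) - 3568 = \left(\left(394 + \left(42 + 3 \cdot 10\right)\right) - 1160\right) - 3568 = \left(\left(394 + \left(42 + 30\right)\right) - 1160\right) - 3568 = \left(\left(394 + 72\right) - 1160\right) - 3568 = \left(466 - 1160\right) - 3568 = -694 - 3568 = -4262$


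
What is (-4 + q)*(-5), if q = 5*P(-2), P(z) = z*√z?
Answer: 20 + 50*I*√2 ≈ 20.0 + 70.711*I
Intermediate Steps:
P(z) = z^(3/2)
q = -10*I*√2 (q = 5*(-2)^(3/2) = 5*(-2*I*√2) = -10*I*√2 ≈ -14.142*I)
(-4 + q)*(-5) = (-4 - 10*I*√2)*(-5) = 20 + 50*I*√2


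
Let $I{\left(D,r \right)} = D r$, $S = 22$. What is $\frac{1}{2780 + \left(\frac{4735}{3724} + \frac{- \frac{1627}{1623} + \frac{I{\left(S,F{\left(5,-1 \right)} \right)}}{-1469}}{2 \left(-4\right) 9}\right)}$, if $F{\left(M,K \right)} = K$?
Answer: $\frac{159816822984}{444496164059897} \approx 0.00035955$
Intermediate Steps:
$\frac{1}{2780 + \left(\frac{4735}{3724} + \frac{- \frac{1627}{1623} + \frac{I{\left(S,F{\left(5,-1 \right)} \right)}}{-1469}}{2 \left(-4\right) 9}\right)} = \frac{1}{2780 + \left(\frac{4735}{3724} + \frac{- \frac{1627}{1623} + \frac{22 \left(-1\right)}{-1469}}{2 \left(-4\right) 9}\right)} = \frac{1}{2780 + \left(4735 \cdot \frac{1}{3724} + \frac{\left(-1627\right) \frac{1}{1623} - - \frac{22}{1469}}{\left(-8\right) 9}\right)} = \frac{1}{2780 + \left(\frac{4735}{3724} + \frac{- \frac{1627}{1623} + \frac{22}{1469}}{-72}\right)} = \frac{1}{2780 + \left(\frac{4735}{3724} - - \frac{2354357}{171661464}\right)} = \frac{1}{2780 + \left(\frac{4735}{3724} + \frac{2354357}{171661464}\right)} = \frac{1}{2780 + \frac{205396164377}{159816822984}} = \frac{1}{\frac{444496164059897}{159816822984}} = \frac{159816822984}{444496164059897}$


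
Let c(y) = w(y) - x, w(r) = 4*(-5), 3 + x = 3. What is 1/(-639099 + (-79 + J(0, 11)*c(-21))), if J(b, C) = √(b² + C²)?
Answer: -1/639398 ≈ -1.5640e-6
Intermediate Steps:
x = 0 (x = -3 + 3 = 0)
J(b, C) = √(C² + b²)
w(r) = -20
c(y) = -20 (c(y) = -20 - 1*0 = -20 + 0 = -20)
1/(-639099 + (-79 + J(0, 11)*c(-21))) = 1/(-639099 + (-79 + √(11² + 0²)*(-20))) = 1/(-639099 + (-79 + √(121 + 0)*(-20))) = 1/(-639099 + (-79 + √121*(-20))) = 1/(-639099 + (-79 + 11*(-20))) = 1/(-639099 + (-79 - 220)) = 1/(-639099 - 299) = 1/(-639398) = -1/639398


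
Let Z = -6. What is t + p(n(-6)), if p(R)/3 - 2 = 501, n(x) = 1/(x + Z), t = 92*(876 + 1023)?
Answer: 176217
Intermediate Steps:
t = 174708 (t = 92*1899 = 174708)
n(x) = 1/(-6 + x) (n(x) = 1/(x - 6) = 1/(-6 + x))
p(R) = 1509 (p(R) = 6 + 3*501 = 6 + 1503 = 1509)
t + p(n(-6)) = 174708 + 1509 = 176217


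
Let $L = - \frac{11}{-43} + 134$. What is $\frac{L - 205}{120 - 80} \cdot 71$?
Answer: $- \frac{107991}{860} \approx -125.57$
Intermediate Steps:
$L = \frac{5773}{43}$ ($L = \left(-11\right) \left(- \frac{1}{43}\right) + 134 = \frac{11}{43} + 134 = \frac{5773}{43} \approx 134.26$)
$\frac{L - 205}{120 - 80} \cdot 71 = \frac{\frac{5773}{43} - 205}{120 - 80} \cdot 71 = - \frac{3042}{43 \cdot 40} \cdot 71 = \left(- \frac{3042}{43}\right) \frac{1}{40} \cdot 71 = \left(- \frac{1521}{860}\right) 71 = - \frac{107991}{860}$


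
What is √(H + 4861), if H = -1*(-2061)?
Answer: √6922 ≈ 83.199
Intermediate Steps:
H = 2061
√(H + 4861) = √(2061 + 4861) = √6922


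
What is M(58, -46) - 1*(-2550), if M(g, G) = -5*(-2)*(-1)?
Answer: 2540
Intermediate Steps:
M(g, G) = -10 (M(g, G) = 10*(-1) = -10)
M(58, -46) - 1*(-2550) = -10 - 1*(-2550) = -10 + 2550 = 2540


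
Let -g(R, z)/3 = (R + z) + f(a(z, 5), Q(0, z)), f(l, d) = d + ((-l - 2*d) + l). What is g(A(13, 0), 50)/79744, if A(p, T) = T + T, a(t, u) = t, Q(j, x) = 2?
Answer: -9/4984 ≈ -0.0018058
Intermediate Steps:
A(p, T) = 2*T
f(l, d) = -d (f(l, d) = d - 2*d = -d)
g(R, z) = 6 - 3*R - 3*z (g(R, z) = -3*((R + z) - 1*2) = -3*((R + z) - 2) = -3*(-2 + R + z) = 6 - 3*R - 3*z)
g(A(13, 0), 50)/79744 = (6 - 6*0 - 3*50)/79744 = (6 - 3*0 - 150)*(1/79744) = (6 + 0 - 150)*(1/79744) = -144*1/79744 = -9/4984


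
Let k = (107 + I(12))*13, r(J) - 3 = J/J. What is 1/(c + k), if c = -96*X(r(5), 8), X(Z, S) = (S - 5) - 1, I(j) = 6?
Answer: 1/1277 ≈ 0.00078308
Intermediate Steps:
r(J) = 4 (r(J) = 3 + J/J = 3 + 1 = 4)
k = 1469 (k = (107 + 6)*13 = 113*13 = 1469)
X(Z, S) = -6 + S (X(Z, S) = (-5 + S) - 1 = -6 + S)
c = -192 (c = -96*(-6 + 8) = -96*2 = -192)
1/(c + k) = 1/(-192 + 1469) = 1/1277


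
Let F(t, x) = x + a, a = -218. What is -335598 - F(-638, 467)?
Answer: -335847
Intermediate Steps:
F(t, x) = -218 + x (F(t, x) = x - 218 = -218 + x)
-335598 - F(-638, 467) = -335598 - (-218 + 467) = -335598 - 1*249 = -335598 - 249 = -335847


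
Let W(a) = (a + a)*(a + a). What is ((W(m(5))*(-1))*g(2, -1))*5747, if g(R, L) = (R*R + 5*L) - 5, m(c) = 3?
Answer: 1241352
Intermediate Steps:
g(R, L) = -5 + R² + 5*L (g(R, L) = (R² + 5*L) - 5 = -5 + R² + 5*L)
W(a) = 4*a² (W(a) = (2*a)*(2*a) = 4*a²)
((W(m(5))*(-1))*g(2, -1))*5747 = (((4*3²)*(-1))*(-5 + 2² + 5*(-1)))*5747 = (((4*9)*(-1))*(-5 + 4 - 5))*5747 = ((36*(-1))*(-6))*5747 = -36*(-6)*5747 = 216*5747 = 1241352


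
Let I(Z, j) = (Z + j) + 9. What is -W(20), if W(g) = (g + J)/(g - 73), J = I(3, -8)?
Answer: 24/53 ≈ 0.45283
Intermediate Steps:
I(Z, j) = 9 + Z + j
J = 4 (J = 9 + 3 - 8 = 4)
W(g) = (4 + g)/(-73 + g) (W(g) = (g + 4)/(g - 73) = (4 + g)/(-73 + g))
-W(20) = -(4 + 20)/(-73 + 20) = -24/(-53) = -(-1)*24/53 = -1*(-24/53) = 24/53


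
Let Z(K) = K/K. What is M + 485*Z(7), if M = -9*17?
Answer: 332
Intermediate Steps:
Z(K) = 1
M = -153
M + 485*Z(7) = -153 + 485*1 = -153 + 485 = 332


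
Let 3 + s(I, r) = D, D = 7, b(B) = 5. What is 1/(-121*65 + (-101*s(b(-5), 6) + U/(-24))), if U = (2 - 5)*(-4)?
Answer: -2/16539 ≈ -0.00012093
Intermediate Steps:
U = 12 (U = -3*(-4) = 12)
s(I, r) = 4 (s(I, r) = -3 + 7 = 4)
1/(-121*65 + (-101*s(b(-5), 6) + U/(-24))) = 1/(-121*65 + (-101*4 + 12/(-24))) = 1/(-7865 + (-404 + 12*(-1/24))) = 1/(-7865 + (-404 - ½)) = 1/(-7865 - 809/2) = 1/(-16539/2) = -2/16539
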